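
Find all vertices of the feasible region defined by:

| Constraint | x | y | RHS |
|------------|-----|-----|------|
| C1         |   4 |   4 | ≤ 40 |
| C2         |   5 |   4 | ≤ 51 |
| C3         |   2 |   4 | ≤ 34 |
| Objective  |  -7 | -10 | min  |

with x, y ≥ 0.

(0, 0), (10, 0), (3, 7), (0, 8.5)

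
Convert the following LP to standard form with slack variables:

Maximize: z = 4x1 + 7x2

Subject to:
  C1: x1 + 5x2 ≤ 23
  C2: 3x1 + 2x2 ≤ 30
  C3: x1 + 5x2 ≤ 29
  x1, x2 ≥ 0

max z = 4x1 + 7x2

s.t.
  x1 + 5x2 + s1 = 23
  3x1 + 2x2 + s2 = 30
  x1 + 5x2 + s3 = 29
  x1, x2, s1, s2, s3 ≥ 0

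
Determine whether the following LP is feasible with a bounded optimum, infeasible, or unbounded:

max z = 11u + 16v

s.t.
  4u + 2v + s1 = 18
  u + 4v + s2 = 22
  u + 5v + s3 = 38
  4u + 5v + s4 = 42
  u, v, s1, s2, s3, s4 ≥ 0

Feasible with a bounded optimal solution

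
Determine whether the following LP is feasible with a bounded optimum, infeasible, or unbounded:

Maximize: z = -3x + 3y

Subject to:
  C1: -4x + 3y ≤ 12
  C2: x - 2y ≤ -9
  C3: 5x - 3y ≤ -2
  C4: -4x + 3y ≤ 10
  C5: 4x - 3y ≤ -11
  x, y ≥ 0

Infeasible (no feasible solution exists)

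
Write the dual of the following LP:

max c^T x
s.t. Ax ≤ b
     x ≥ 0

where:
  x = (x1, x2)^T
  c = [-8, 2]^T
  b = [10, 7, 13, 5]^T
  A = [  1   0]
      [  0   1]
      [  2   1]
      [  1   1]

Primal max cᵀx s.t. Ax ≤ b, x ≥ 0  →  Dual min bᵀy s.t. Aᵀy ≥ c, y ≥ 0.

Minimize: z = 10y1 + 7y2 + 13y3 + 5y4

Subject to:
  y1 + 2y3 + y4 ≥ -8
  y2 + y3 + y4 ≥ 2
  y1, y2, y3, y4 ≥ 0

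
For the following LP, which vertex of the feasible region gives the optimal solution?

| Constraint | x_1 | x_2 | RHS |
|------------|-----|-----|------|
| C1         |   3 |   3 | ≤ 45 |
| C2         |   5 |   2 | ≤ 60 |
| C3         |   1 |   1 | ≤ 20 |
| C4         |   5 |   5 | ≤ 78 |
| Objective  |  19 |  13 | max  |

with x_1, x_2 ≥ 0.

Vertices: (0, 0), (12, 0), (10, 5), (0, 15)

Evaluate the objective at each vertex of the feasible region:
  z(0, 0) = 0
  z(12, 0) = 228
  z(10, 5) = 255  ←
  z(0, 15) = 195
The maximum is at x_1 = 10, x_2 = 5.

(10, 5)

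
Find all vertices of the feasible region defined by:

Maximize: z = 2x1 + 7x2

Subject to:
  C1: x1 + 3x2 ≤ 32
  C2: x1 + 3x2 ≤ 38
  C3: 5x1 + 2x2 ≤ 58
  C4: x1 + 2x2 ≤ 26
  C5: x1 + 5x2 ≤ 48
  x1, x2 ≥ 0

(0, 0), (11.6, 0), (8.462, 7.846), (8, 8), (0, 9.6)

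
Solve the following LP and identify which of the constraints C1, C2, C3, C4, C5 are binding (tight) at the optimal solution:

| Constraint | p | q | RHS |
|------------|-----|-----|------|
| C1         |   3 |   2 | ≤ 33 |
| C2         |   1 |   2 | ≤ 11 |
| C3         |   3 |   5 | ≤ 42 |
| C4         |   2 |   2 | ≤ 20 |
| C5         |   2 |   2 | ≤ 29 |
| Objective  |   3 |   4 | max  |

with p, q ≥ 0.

At p = 9, q = 1, compute slack b - a·x for each constraint:
  C1: 33 − 29 = 4  (slack)
  C2: 11 − 11 = 0  (binding)
  C3: 42 − 32 = 10  (slack)
  C4: 20 − 20 = 0  (binding)
  C5: 29 − 20 = 9  (slack)

Optimal: p = 9, q = 1
Binding: C2, C4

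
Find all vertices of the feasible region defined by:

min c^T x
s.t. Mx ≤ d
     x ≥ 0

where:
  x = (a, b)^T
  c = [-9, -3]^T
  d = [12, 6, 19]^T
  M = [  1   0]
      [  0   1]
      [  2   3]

(0, 0), (9.5, 0), (0.5, 6), (0, 6)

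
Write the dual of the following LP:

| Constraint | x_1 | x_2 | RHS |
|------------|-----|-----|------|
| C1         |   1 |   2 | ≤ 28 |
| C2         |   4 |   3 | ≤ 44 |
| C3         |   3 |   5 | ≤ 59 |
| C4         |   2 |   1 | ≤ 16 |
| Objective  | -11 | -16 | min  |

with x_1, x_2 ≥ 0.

Primal min cᵀx s.t. Ax ≤ b, x ≥ 0  →  Dual max −bᵀy s.t. Aᵀy ≥ −c, y ≥ 0.

Maximize: z = -28y1 - 44y2 - 59y3 - 16y4

Subject to:
  y1 + 4y2 + 3y3 + 2y4 ≥ 11
  2y1 + 3y2 + 5y3 + y4 ≥ 16
  y1, y2, y3, y4 ≥ 0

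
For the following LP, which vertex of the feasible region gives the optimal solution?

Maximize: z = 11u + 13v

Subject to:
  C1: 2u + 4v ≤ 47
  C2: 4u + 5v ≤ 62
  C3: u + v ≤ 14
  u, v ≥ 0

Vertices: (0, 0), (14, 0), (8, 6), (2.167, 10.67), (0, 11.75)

Evaluate the objective at each vertex of the feasible region:
  z(0, 0) = 0
  z(14, 0) = 154
  z(8, 6) = 166  ←
  z(2.167, 10.67) = 162.5
  z(0, 11.75) = 152.8
The maximum is at u = 8, v = 6.

(8, 6)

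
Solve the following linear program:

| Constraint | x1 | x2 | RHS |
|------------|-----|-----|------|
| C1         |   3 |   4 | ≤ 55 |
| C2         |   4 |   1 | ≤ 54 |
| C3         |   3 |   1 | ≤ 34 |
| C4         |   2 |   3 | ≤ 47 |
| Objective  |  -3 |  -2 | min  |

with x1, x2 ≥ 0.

Evaluate the objective at each vertex of the feasible region:
  z(0, 0) = 0
  z(11.33, 0) = -34
  z(9, 7) = -41  ←
  z(0, 13.75) = -27.5
The minimum is at x1 = 9, x2 = 7.

x1 = 9, x2 = 7, z = -41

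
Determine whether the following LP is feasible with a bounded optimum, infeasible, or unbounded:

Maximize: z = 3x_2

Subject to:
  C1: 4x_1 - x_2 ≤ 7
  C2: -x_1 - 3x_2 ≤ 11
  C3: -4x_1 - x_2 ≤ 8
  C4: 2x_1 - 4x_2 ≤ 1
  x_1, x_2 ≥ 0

Unbounded (objective can increase without bound)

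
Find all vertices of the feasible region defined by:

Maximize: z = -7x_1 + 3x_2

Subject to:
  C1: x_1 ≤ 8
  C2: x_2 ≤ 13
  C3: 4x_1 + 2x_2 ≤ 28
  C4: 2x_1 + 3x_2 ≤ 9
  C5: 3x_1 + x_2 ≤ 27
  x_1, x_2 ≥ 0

(0, 0), (4.5, 0), (0, 3)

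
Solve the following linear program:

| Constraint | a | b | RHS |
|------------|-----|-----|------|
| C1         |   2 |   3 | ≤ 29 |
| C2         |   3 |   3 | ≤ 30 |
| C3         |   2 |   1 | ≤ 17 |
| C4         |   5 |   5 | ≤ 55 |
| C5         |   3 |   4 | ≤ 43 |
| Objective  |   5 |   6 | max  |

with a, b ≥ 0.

Evaluate the objective at each vertex of the feasible region:
  z(0, 0) = 0
  z(8.5, 0) = 42.5
  z(7, 3) = 53
  z(1, 9) = 59  ←
  z(0, 9.667) = 58
The maximum is at a = 1, b = 9.

a = 1, b = 9, z = 59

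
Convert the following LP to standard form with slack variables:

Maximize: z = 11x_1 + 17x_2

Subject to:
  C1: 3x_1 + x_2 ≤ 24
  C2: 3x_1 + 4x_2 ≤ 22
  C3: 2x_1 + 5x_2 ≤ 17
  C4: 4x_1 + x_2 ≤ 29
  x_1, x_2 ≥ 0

max z = 11x_1 + 17x_2

s.t.
  3x_1 + x_2 + s1 = 24
  3x_1 + 4x_2 + s2 = 22
  2x_1 + 5x_2 + s3 = 17
  4x_1 + x_2 + s4 = 29
  x_1, x_2, s1, s2, s3, s4 ≥ 0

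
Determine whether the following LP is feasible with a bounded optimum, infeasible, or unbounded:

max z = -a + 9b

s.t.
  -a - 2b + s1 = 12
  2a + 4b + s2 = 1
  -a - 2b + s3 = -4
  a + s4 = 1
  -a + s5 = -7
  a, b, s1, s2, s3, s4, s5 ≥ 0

Infeasible (no feasible solution exists)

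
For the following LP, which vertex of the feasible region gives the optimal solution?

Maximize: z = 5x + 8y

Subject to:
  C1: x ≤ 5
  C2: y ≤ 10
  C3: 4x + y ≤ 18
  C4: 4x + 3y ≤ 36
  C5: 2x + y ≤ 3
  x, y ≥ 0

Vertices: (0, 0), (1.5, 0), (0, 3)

Evaluate the objective at each vertex of the feasible region:
  z(0, 0) = 0
  z(1.5, 0) = 7.5
  z(0, 3) = 24  ←
The maximum is at x = 0, y = 3.

(0, 3)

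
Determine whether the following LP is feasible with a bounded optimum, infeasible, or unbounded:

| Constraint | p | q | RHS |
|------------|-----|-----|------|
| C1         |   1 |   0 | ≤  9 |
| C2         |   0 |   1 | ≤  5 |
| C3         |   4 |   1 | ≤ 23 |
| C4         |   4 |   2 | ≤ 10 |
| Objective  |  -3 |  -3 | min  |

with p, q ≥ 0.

Feasible with a bounded optimal solution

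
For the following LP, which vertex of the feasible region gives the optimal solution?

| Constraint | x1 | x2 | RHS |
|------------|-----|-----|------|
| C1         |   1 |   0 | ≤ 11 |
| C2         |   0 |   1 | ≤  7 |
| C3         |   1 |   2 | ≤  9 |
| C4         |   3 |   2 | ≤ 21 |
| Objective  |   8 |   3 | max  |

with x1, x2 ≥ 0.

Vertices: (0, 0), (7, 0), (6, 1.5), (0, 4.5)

Evaluate the objective at each vertex of the feasible region:
  z(0, 0) = 0
  z(7, 0) = 56  ←
  z(6, 1.5) = 52.5
  z(0, 4.5) = 13.5
The maximum is at x1 = 7, x2 = 0.

(7, 0)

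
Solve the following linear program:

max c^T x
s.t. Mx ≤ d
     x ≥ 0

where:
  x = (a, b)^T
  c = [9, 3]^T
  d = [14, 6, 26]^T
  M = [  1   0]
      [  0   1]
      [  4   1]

Evaluate the objective at each vertex of the feasible region:
  z(0, 0) = 0
  z(6.5, 0) = 58.5
  z(5, 6) = 63  ←
  z(0, 6) = 18
The maximum is at a = 5, b = 6.

a = 5, b = 6, z = 63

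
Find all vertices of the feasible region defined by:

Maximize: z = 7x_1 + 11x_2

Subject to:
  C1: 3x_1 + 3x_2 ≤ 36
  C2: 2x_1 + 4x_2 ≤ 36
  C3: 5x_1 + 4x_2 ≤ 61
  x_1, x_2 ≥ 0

(0, 0), (12, 0), (6, 6), (0, 9)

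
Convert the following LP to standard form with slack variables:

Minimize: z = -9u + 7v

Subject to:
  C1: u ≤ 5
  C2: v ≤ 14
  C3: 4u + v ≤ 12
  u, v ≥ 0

min z = -9u + 7v

s.t.
  u + s1 = 5
  v + s2 = 14
  4u + v + s3 = 12
  u, v, s1, s2, s3 ≥ 0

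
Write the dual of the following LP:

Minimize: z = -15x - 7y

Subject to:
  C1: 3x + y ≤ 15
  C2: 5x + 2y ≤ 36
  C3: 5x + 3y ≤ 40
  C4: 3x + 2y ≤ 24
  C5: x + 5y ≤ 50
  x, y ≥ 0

Primal min cᵀx s.t. Ax ≤ b, x ≥ 0  →  Dual max −bᵀy s.t. Aᵀy ≥ −c, y ≥ 0.

Maximize: z = -15y1 - 36y2 - 40y3 - 24y4 - 50y5

Subject to:
  3y1 + 5y2 + 5y3 + 3y4 + y5 ≥ 15
  y1 + 2y2 + 3y3 + 2y4 + 5y5 ≥ 7
  y1, y2, y3, y4, y5 ≥ 0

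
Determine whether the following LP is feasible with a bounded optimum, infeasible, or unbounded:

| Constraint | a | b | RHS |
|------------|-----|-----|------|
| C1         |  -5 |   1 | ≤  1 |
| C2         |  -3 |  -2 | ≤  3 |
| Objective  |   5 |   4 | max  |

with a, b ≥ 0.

Unbounded (objective can increase without bound)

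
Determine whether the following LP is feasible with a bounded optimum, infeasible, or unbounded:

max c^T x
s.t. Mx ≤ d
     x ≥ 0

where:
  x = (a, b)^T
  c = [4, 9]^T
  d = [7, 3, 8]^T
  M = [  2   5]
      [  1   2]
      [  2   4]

Feasible with a bounded optimal solution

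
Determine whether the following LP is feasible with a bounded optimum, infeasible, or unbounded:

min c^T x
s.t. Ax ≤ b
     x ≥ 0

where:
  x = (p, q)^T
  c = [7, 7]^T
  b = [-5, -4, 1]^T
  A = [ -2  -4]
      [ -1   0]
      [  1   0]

Infeasible (no feasible solution exists)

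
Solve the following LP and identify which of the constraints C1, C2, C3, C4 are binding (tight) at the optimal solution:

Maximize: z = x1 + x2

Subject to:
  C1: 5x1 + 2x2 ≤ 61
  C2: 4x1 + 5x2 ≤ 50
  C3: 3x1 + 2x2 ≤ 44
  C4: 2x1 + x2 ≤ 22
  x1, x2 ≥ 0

At x1 = 10, x2 = 2, compute slack b - a·x for each constraint:
  C1: 61 − 54 = 7  (slack)
  C2: 50 − 50 = 0  (binding)
  C3: 44 − 34 = 10  (slack)
  C4: 22 − 22 = 0  (binding)

Optimal: x1 = 10, x2 = 2
Binding: C2, C4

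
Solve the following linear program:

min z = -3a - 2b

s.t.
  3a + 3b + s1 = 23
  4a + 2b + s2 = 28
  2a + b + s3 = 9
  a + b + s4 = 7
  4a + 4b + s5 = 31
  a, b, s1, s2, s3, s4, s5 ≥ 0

Evaluate the objective at each vertex of the feasible region:
  z(0, 0) = 0
  z(4.5, 0) = -13.5
  z(2, 5) = -16  ←
  z(0, 7) = -14
The minimum is at a = 2, b = 5.

a = 2, b = 5, z = -16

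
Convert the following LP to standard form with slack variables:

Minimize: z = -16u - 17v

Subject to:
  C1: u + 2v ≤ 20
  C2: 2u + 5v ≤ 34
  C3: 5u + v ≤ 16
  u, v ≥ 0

min z = -16u - 17v

s.t.
  u + 2v + s1 = 20
  2u + 5v + s2 = 34
  5u + v + s3 = 16
  u, v, s1, s2, s3 ≥ 0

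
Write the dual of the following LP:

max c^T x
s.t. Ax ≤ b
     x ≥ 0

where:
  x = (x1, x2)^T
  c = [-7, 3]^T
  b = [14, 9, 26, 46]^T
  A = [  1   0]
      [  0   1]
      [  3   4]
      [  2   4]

Primal max cᵀx s.t. Ax ≤ b, x ≥ 0  →  Dual min bᵀy s.t. Aᵀy ≥ c, y ≥ 0.

Minimize: z = 14y1 + 9y2 + 26y3 + 46y4

Subject to:
  y1 + 3y3 + 2y4 ≥ -7
  y2 + 4y3 + 4y4 ≥ 3
  y1, y2, y3, y4 ≥ 0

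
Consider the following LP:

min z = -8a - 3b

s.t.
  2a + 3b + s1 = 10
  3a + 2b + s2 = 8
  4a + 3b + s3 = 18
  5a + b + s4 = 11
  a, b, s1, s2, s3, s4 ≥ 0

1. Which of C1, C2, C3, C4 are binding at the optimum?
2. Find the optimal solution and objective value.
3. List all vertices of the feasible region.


1. C2, C4
2. a = 2, b = 1, z = -19
3. (0, 0), (2.2, 0), (2, 1), (0.8, 2.8), (0, 3.333)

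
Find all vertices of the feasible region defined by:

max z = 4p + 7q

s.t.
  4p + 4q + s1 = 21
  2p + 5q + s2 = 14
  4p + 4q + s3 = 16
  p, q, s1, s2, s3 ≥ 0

(0, 0), (4, 0), (2, 2), (0, 2.8)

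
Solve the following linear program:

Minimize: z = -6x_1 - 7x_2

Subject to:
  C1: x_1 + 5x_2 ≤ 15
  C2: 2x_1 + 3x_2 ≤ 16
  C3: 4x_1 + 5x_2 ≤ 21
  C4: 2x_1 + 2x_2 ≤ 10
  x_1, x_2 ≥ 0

Evaluate the objective at each vertex of the feasible region:
  z(0, 0) = 0
  z(5, 0) = -30
  z(4, 1) = -31  ←
  z(2, 2.6) = -30.2
  z(0, 3) = -21
The minimum is at x_1 = 4, x_2 = 1.

x_1 = 4, x_2 = 1, z = -31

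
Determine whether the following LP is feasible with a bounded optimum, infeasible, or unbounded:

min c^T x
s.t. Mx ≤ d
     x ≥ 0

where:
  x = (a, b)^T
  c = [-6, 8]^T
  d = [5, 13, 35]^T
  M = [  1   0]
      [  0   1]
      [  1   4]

Feasible with a bounded optimal solution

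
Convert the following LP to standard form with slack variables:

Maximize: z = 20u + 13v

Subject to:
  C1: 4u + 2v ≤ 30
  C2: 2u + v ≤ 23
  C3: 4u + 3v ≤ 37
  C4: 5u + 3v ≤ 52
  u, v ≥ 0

max z = 20u + 13v

s.t.
  4u + 2v + s1 = 30
  2u + v + s2 = 23
  4u + 3v + s3 = 37
  5u + 3v + s4 = 52
  u, v, s1, s2, s3, s4 ≥ 0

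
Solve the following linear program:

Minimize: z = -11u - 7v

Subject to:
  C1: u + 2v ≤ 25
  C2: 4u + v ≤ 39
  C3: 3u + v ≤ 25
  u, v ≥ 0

Evaluate the objective at each vertex of the feasible region:
  z(0, 0) = 0
  z(8.333, 0) = -91.67
  z(5, 10) = -125  ←
  z(0, 12.5) = -87.5
The minimum is at u = 5, v = 10.

u = 5, v = 10, z = -125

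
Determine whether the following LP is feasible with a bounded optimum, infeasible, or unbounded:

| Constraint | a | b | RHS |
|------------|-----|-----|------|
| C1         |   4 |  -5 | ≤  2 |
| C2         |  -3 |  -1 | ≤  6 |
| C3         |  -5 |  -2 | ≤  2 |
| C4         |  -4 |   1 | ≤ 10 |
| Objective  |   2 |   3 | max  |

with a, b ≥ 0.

Unbounded (objective can increase without bound)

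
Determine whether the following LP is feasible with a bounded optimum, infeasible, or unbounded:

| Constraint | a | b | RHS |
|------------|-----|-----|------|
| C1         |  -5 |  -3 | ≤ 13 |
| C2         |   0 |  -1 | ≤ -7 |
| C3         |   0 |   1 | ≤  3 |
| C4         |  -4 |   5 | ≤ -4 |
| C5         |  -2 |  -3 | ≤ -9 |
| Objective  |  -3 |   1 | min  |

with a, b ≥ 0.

Infeasible (no feasible solution exists)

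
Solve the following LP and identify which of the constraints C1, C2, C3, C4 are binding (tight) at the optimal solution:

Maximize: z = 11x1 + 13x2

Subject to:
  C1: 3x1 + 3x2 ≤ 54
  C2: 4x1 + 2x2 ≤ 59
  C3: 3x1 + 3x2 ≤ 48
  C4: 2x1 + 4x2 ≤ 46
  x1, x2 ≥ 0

At x1 = 9, x2 = 7, compute slack b - a·x for each constraint:
  C1: 54 − 48 = 6  (slack)
  C2: 59 − 50 = 9  (slack)
  C3: 48 − 48 = 0  (binding)
  C4: 46 − 46 = 0  (binding)

Optimal: x1 = 9, x2 = 7
Binding: C3, C4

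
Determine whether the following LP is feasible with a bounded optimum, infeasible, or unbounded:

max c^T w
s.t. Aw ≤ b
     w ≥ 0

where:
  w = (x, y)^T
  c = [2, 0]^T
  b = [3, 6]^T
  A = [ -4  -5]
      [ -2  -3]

Unbounded (objective can increase without bound)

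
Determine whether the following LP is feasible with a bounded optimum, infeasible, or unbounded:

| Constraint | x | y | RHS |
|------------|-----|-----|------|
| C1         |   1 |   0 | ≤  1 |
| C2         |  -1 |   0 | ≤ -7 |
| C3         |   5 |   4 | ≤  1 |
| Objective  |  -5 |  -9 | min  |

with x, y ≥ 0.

Infeasible (no feasible solution exists)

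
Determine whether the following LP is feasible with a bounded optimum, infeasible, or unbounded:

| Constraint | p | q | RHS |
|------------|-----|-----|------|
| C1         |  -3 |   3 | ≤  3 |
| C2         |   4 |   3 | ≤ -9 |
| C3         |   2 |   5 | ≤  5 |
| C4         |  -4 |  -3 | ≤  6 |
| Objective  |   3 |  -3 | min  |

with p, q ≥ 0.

Infeasible (no feasible solution exists)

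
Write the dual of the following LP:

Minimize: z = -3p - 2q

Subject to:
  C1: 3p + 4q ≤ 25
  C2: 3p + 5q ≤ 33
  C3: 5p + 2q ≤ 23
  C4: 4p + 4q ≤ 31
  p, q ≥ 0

Primal min cᵀx s.t. Ax ≤ b, x ≥ 0  →  Dual max −bᵀy s.t. Aᵀy ≥ −c, y ≥ 0.

Maximize: z = -25y1 - 33y2 - 23y3 - 31y4

Subject to:
  3y1 + 3y2 + 5y3 + 4y4 ≥ 3
  4y1 + 5y2 + 2y3 + 4y4 ≥ 2
  y1, y2, y3, y4 ≥ 0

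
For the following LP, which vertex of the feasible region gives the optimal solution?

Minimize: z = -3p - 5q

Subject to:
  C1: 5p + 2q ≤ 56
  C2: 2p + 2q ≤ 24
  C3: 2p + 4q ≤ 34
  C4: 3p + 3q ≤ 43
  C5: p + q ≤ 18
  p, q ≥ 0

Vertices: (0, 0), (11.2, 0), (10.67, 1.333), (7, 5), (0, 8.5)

Evaluate the objective at each vertex of the feasible region:
  z(0, 0) = 0
  z(11.2, 0) = -33.6
  z(10.67, 1.333) = -38.67
  z(7, 5) = -46  ←
  z(0, 8.5) = -42.5
The minimum is at p = 7, q = 5.

(7, 5)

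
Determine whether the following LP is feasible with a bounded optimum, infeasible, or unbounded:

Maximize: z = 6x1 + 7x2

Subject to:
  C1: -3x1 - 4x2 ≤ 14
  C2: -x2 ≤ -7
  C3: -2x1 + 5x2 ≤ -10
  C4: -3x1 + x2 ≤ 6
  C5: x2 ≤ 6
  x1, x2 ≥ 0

Infeasible (no feasible solution exists)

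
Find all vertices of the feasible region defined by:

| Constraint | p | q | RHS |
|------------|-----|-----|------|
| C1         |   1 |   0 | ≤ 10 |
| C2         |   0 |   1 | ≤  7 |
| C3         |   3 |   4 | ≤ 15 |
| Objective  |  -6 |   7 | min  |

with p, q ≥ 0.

(0, 0), (5, 0), (0, 3.75)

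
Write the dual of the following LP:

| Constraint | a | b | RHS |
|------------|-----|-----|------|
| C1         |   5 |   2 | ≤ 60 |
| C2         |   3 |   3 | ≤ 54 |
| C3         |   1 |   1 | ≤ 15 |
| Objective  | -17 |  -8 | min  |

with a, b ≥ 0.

Primal min cᵀx s.t. Ax ≤ b, x ≥ 0  →  Dual max −bᵀy s.t. Aᵀy ≥ −c, y ≥ 0.

Maximize: z = -60y1 - 54y2 - 15y3

Subject to:
  5y1 + 3y2 + y3 ≥ 17
  2y1 + 3y2 + y3 ≥ 8
  y1, y2, y3 ≥ 0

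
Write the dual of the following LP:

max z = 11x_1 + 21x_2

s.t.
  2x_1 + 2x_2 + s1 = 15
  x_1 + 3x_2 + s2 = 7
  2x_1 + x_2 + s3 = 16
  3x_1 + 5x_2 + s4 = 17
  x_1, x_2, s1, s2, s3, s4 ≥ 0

Primal max cᵀx s.t. Ax ≤ b, x ≥ 0  →  Dual min bᵀy s.t. Aᵀy ≥ c, y ≥ 0.

Minimize: z = 15y1 + 7y2 + 16y3 + 17y4

Subject to:
  2y1 + y2 + 2y3 + 3y4 ≥ 11
  2y1 + 3y2 + y3 + 5y4 ≥ 21
  y1, y2, y3, y4 ≥ 0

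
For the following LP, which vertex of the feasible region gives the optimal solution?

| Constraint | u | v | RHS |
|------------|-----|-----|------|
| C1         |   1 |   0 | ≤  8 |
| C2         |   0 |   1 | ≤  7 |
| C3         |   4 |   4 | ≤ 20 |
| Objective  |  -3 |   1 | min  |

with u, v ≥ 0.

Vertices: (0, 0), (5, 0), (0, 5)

Evaluate the objective at each vertex of the feasible region:
  z(0, 0) = 0
  z(5, 0) = -15  ←
  z(0, 5) = 5
The minimum is at u = 5, v = 0.

(5, 0)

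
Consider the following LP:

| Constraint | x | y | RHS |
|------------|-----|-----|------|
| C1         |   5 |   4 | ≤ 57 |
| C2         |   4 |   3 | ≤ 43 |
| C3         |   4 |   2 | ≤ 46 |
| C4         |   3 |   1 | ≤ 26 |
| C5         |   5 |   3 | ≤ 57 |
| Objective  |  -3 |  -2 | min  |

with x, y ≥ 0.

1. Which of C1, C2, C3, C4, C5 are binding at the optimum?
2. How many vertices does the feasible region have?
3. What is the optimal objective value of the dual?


1. C2, C4
2. 5
3. -31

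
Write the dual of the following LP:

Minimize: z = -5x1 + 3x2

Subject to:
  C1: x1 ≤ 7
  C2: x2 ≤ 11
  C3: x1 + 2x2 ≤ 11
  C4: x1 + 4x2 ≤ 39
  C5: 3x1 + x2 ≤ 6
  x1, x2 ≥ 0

Primal min cᵀx s.t. Ax ≤ b, x ≥ 0  →  Dual max −bᵀy s.t. Aᵀy ≥ −c, y ≥ 0.

Maximize: z = -7y1 - 11y2 - 11y3 - 39y4 - 6y5

Subject to:
  y1 + y3 + y4 + 3y5 ≥ 5
  y2 + 2y3 + 4y4 + y5 ≥ -3
  y1, y2, y3, y4, y5 ≥ 0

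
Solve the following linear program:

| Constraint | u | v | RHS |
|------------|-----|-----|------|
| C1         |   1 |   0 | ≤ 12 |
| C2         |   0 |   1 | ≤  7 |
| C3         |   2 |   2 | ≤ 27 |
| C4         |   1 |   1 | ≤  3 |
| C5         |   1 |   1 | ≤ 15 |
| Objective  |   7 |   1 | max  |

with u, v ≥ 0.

Evaluate the objective at each vertex of the feasible region:
  z(0, 0) = 0
  z(3, 0) = 21  ←
  z(0, 3) = 3
The maximum is at u = 3, v = 0.

u = 3, v = 0, z = 21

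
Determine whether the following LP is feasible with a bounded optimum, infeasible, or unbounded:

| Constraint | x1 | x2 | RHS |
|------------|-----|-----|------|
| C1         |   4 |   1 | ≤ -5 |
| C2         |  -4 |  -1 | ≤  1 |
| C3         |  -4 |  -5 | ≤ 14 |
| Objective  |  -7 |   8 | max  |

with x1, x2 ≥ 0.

Infeasible (no feasible solution exists)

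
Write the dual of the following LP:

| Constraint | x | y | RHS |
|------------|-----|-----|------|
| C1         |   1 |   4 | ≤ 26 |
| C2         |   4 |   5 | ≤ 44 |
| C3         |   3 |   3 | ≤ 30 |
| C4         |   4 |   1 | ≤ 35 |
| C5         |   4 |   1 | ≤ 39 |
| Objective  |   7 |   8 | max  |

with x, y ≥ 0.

Primal max cᵀx s.t. Ax ≤ b, x ≥ 0  →  Dual min bᵀy s.t. Aᵀy ≥ c, y ≥ 0.

Minimize: z = 26y1 + 44y2 + 30y3 + 35y4 + 39y5

Subject to:
  y1 + 4y2 + 3y3 + 4y4 + 4y5 ≥ 7
  4y1 + 5y2 + 3y3 + y4 + y5 ≥ 8
  y1, y2, y3, y4, y5 ≥ 0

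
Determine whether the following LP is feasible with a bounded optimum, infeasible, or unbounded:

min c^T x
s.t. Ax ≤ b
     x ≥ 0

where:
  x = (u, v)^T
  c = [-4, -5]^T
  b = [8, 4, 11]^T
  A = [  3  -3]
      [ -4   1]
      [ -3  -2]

Unbounded (objective can decrease without bound)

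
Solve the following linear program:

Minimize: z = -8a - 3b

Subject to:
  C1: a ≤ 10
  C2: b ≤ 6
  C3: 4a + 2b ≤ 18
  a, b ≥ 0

Evaluate the objective at each vertex of the feasible region:
  z(0, 0) = 0
  z(4.5, 0) = -36  ←
  z(1.5, 6) = -30
  z(0, 6) = -18
The minimum is at a = 4.5, b = 0.

a = 4.5, b = 0, z = -36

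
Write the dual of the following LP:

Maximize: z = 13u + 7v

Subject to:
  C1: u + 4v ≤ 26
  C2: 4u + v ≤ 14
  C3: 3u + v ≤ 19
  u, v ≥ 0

Primal max cᵀx s.t. Ax ≤ b, x ≥ 0  →  Dual min bᵀy s.t. Aᵀy ≥ c, y ≥ 0.

Minimize: z = 26y1 + 14y2 + 19y3

Subject to:
  y1 + 4y2 + 3y3 ≥ 13
  4y1 + y2 + y3 ≥ 7
  y1, y2, y3 ≥ 0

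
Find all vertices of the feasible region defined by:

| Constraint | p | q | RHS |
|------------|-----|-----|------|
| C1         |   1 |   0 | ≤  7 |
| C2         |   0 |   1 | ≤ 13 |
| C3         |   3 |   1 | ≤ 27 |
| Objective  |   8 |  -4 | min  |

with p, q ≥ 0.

(0, 0), (7, 0), (7, 6), (4.667, 13), (0, 13)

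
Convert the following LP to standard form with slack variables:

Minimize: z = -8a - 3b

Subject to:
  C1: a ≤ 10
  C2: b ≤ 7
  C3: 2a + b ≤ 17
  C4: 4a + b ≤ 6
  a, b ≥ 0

min z = -8a - 3b

s.t.
  a + s1 = 10
  b + s2 = 7
  2a + b + s3 = 17
  4a + b + s4 = 6
  a, b, s1, s2, s3, s4 ≥ 0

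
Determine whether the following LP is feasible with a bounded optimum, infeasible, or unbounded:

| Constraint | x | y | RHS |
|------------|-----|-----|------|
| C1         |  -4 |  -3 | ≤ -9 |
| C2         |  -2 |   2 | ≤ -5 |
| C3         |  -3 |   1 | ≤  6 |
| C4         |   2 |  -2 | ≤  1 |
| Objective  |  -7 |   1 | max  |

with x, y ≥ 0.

Infeasible (no feasible solution exists)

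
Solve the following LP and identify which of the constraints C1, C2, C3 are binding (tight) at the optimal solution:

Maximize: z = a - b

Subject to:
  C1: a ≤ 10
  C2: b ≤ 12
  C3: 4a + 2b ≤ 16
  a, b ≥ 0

At a = 4, b = 0, compute slack b - a·x for each constraint:
  C1: 10 − 4 = 6  (slack)
  C2: 12 − 0 = 12  (slack)
  C3: 16 − 16 = 0  (binding)

Optimal: a = 4, b = 0
Binding: C3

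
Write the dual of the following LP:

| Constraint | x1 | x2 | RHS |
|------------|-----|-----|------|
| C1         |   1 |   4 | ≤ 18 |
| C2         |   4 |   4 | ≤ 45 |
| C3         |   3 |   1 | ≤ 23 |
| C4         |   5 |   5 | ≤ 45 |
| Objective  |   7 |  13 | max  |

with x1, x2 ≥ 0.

Primal max cᵀx s.t. Ax ≤ b, x ≥ 0  →  Dual min bᵀy s.t. Aᵀy ≥ c, y ≥ 0.

Minimize: z = 18y1 + 45y2 + 23y3 + 45y4

Subject to:
  y1 + 4y2 + 3y3 + 5y4 ≥ 7
  4y1 + 4y2 + y3 + 5y4 ≥ 13
  y1, y2, y3, y4 ≥ 0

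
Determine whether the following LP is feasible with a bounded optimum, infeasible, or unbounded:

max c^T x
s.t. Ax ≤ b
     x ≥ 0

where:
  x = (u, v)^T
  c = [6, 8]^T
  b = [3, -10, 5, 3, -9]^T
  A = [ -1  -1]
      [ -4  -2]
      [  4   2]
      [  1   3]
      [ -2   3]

Infeasible (no feasible solution exists)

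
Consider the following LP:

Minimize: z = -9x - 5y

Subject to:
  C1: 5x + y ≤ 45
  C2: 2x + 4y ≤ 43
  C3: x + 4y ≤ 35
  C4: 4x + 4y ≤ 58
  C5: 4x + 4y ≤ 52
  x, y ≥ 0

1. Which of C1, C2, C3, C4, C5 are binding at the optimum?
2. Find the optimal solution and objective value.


1. C1, C5
2. x = 8, y = 5, z = -97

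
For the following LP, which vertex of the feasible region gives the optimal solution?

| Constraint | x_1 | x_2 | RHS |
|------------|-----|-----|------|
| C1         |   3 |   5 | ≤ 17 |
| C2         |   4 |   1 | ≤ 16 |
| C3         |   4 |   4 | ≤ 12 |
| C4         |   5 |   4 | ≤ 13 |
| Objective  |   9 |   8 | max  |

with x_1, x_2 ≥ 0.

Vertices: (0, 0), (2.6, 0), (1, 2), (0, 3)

Evaluate the objective at each vertex of the feasible region:
  z(0, 0) = 0
  z(2.6, 0) = 23.4
  z(1, 2) = 25  ←
  z(0, 3) = 24
The maximum is at x_1 = 1, x_2 = 2.

(1, 2)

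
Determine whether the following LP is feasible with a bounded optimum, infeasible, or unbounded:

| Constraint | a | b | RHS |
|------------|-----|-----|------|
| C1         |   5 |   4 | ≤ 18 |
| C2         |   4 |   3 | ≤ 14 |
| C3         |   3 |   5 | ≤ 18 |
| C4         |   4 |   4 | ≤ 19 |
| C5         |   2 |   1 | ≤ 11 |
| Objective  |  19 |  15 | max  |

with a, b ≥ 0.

Feasible with a bounded optimal solution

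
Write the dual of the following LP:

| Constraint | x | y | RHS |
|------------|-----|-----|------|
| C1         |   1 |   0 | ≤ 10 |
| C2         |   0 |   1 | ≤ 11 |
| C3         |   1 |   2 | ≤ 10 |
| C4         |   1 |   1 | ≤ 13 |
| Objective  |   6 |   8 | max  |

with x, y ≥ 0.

Primal max cᵀx s.t. Ax ≤ b, x ≥ 0  →  Dual min bᵀy s.t. Aᵀy ≥ c, y ≥ 0.

Minimize: z = 10y1 + 11y2 + 10y3 + 13y4

Subject to:
  y1 + y3 + y4 ≥ 6
  y2 + 2y3 + y4 ≥ 8
  y1, y2, y3, y4 ≥ 0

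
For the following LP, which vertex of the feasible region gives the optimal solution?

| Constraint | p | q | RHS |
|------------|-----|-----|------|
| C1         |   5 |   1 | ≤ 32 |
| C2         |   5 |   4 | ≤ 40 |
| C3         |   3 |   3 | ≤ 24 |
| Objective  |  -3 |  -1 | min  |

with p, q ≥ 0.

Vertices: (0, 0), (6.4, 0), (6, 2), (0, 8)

Evaluate the objective at each vertex of the feasible region:
  z(0, 0) = 0
  z(6.4, 0) = -19.2
  z(6, 2) = -20  ←
  z(0, 8) = -8
The minimum is at p = 6, q = 2.

(6, 2)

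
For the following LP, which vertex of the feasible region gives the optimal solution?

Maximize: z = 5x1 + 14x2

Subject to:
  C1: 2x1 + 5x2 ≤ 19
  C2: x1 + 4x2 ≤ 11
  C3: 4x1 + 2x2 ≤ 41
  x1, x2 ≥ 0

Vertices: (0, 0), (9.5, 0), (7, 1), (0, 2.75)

Evaluate the objective at each vertex of the feasible region:
  z(0, 0) = 0
  z(9.5, 0) = 47.5
  z(7, 1) = 49  ←
  z(0, 2.75) = 38.5
The maximum is at x1 = 7, x2 = 1.

(7, 1)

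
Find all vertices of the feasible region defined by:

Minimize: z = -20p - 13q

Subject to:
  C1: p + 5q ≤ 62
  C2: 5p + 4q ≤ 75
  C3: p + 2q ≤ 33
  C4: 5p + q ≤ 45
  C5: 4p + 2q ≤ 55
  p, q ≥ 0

(0, 0), (9, 0), (7, 10), (6.048, 11.19), (0, 12.4)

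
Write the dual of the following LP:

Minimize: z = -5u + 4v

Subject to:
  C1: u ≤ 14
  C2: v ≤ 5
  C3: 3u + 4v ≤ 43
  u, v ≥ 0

Primal min cᵀx s.t. Ax ≤ b, x ≥ 0  →  Dual max −bᵀy s.t. Aᵀy ≥ −c, y ≥ 0.

Maximize: z = -14y1 - 5y2 - 43y3

Subject to:
  y1 + 3y3 ≥ 5
  y2 + 4y3 ≥ -4
  y1, y2, y3 ≥ 0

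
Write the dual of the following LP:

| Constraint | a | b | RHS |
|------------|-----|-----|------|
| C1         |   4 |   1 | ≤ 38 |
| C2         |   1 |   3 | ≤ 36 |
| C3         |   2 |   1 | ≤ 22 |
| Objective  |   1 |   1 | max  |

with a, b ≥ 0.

Primal max cᵀx s.t. Ax ≤ b, x ≥ 0  →  Dual min bᵀy s.t. Aᵀy ≥ c, y ≥ 0.

Minimize: z = 38y1 + 36y2 + 22y3

Subject to:
  4y1 + y2 + 2y3 ≥ 1
  y1 + 3y2 + y3 ≥ 1
  y1, y2, y3 ≥ 0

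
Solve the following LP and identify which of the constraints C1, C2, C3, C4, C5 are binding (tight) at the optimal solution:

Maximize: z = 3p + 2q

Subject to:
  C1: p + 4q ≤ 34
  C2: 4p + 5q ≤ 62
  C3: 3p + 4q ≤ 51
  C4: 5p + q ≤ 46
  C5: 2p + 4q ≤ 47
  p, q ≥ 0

At p = 8, q = 6, compute slack b - a·x for each constraint:
  C1: 34 − 32 = 2  (slack)
  C2: 62 − 62 = 0  (binding)
  C3: 51 − 48 = 3  (slack)
  C4: 46 − 46 = 0  (binding)
  C5: 47 − 40 = 7  (slack)

Optimal: p = 8, q = 6
Binding: C2, C4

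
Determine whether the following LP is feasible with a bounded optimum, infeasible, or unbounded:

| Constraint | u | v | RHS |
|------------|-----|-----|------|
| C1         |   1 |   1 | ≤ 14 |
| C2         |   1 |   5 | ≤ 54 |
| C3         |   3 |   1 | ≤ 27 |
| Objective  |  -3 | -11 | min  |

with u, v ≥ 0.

Feasible with a bounded optimal solution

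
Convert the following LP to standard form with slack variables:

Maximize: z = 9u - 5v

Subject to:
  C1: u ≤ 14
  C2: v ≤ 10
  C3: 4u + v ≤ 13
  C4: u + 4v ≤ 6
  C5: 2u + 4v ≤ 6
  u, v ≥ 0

max z = 9u - 5v

s.t.
  u + s1 = 14
  v + s2 = 10
  4u + v + s3 = 13
  u + 4v + s4 = 6
  2u + 4v + s5 = 6
  u, v, s1, s2, s3, s4, s5 ≥ 0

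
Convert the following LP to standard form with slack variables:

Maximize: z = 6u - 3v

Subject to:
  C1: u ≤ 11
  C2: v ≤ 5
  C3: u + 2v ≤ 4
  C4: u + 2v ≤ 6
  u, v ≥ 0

max z = 6u - 3v

s.t.
  u + s1 = 11
  v + s2 = 5
  u + 2v + s3 = 4
  u + 2v + s4 = 6
  u, v, s1, s2, s3, s4 ≥ 0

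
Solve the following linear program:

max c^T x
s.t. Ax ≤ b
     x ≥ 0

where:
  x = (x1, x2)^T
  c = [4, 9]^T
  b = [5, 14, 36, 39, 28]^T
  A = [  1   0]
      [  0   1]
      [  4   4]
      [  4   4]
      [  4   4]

Evaluate the objective at each vertex of the feasible region:
  z(0, 0) = 0
  z(5, 0) = 20
  z(5, 2) = 38
  z(0, 7) = 63  ←
The maximum is at x1 = 0, x2 = 7.

x1 = 0, x2 = 7, z = 63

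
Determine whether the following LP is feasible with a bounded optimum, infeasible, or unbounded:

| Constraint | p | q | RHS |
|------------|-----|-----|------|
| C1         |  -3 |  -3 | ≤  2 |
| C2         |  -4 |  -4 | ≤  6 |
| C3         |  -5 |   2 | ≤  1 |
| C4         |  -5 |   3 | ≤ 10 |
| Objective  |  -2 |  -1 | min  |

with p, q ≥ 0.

Unbounded (objective can decrease without bound)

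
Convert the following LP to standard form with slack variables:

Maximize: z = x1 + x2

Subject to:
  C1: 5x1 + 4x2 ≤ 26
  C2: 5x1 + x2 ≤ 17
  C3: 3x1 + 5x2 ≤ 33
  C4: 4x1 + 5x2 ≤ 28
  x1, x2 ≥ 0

max z = x1 + x2

s.t.
  5x1 + 4x2 + s1 = 26
  5x1 + x2 + s2 = 17
  3x1 + 5x2 + s3 = 33
  4x1 + 5x2 + s4 = 28
  x1, x2, s1, s2, s3, s4 ≥ 0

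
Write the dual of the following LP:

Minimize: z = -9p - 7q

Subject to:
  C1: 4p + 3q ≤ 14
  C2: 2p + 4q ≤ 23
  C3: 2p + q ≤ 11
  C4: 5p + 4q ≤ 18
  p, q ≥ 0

Primal min cᵀx s.t. Ax ≤ b, x ≥ 0  →  Dual max −bᵀy s.t. Aᵀy ≥ −c, y ≥ 0.

Maximize: z = -14y1 - 23y2 - 11y3 - 18y4

Subject to:
  4y1 + 2y2 + 2y3 + 5y4 ≥ 9
  3y1 + 4y2 + y3 + 4y4 ≥ 7
  y1, y2, y3, y4 ≥ 0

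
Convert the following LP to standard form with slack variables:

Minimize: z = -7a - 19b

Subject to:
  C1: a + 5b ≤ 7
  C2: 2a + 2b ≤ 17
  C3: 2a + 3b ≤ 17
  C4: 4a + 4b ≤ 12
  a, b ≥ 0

min z = -7a - 19b

s.t.
  a + 5b + s1 = 7
  2a + 2b + s2 = 17
  2a + 3b + s3 = 17
  4a + 4b + s4 = 12
  a, b, s1, s2, s3, s4 ≥ 0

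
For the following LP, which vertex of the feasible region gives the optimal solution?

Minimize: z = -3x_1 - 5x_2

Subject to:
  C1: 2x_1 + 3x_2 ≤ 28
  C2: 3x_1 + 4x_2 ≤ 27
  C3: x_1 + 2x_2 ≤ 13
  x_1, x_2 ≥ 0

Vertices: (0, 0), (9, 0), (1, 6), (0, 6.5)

Evaluate the objective at each vertex of the feasible region:
  z(0, 0) = 0
  z(9, 0) = -27
  z(1, 6) = -33  ←
  z(0, 6.5) = -32.5
The minimum is at x_1 = 1, x_2 = 6.

(1, 6)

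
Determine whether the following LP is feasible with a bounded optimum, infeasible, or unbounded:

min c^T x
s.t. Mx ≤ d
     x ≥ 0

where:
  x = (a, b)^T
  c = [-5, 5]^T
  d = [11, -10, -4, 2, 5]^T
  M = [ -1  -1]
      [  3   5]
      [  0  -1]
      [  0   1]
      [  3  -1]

Infeasible (no feasible solution exists)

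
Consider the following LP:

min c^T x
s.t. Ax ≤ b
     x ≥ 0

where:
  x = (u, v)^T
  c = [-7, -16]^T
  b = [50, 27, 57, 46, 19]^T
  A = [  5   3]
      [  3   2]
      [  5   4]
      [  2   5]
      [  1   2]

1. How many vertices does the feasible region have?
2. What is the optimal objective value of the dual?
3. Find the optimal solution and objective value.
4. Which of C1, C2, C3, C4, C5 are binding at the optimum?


1. 5
2. -149
3. u = 3, v = 8, z = -149
4. C4, C5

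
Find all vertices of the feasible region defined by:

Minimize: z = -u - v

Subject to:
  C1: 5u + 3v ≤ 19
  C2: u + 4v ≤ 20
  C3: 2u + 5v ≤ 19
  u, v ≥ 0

(0, 0), (3.8, 0), (2, 3), (0, 3.8)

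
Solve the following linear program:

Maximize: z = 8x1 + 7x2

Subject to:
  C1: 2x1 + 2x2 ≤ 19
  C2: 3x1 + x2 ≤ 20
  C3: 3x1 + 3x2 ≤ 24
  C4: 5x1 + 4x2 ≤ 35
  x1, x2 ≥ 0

Evaluate the objective at each vertex of the feasible region:
  z(0, 0) = 0
  z(6.667, 0) = 53.33
  z(6.429, 0.7143) = 56.43
  z(3, 5) = 59  ←
  z(0, 8) = 56
The maximum is at x1 = 3, x2 = 5.

x1 = 3, x2 = 5, z = 59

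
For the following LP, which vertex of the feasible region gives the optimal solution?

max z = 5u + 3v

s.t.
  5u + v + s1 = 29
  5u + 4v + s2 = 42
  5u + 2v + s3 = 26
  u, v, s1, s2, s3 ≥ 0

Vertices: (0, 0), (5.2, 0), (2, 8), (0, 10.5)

Evaluate the objective at each vertex of the feasible region:
  z(0, 0) = 0
  z(5.2, 0) = 26
  z(2, 8) = 34  ←
  z(0, 10.5) = 31.5
The maximum is at u = 2, v = 8.

(2, 8)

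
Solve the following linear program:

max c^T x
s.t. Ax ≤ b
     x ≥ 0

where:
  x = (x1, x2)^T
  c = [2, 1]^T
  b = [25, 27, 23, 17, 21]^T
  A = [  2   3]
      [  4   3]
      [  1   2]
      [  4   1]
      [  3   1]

Evaluate the objective at each vertex of the feasible region:
  z(0, 0) = 0
  z(4.25, 0) = 8.5
  z(3, 5) = 11  ←
  z(1, 7.667) = 9.667
  z(0, 8.333) = 8.333
The maximum is at x1 = 3, x2 = 5.

x1 = 3, x2 = 5, z = 11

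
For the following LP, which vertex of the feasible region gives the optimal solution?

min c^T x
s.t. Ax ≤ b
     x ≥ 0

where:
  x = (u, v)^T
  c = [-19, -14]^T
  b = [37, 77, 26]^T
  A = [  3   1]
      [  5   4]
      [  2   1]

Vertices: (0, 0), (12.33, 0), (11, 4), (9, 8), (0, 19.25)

Evaluate the objective at each vertex of the feasible region:
  z(0, 0) = 0
  z(12.33, 0) = -234.3
  z(11, 4) = -265
  z(9, 8) = -283  ←
  z(0, 19.25) = -269.5
The minimum is at u = 9, v = 8.

(9, 8)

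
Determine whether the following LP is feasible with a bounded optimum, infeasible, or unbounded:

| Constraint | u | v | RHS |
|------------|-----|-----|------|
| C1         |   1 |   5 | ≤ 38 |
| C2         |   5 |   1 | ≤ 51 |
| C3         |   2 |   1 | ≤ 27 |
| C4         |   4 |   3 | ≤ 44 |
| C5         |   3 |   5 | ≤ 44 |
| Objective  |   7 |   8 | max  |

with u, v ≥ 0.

Feasible with a bounded optimal solution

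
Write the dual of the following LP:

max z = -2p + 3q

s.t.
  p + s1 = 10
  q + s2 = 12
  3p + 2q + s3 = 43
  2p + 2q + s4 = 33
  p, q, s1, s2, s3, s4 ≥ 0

Primal max cᵀx s.t. Ax ≤ b, x ≥ 0  →  Dual min bᵀy s.t. Aᵀy ≥ c, y ≥ 0.

Minimize: z = 10y1 + 12y2 + 43y3 + 33y4

Subject to:
  y1 + 3y3 + 2y4 ≥ -2
  y2 + 2y3 + 2y4 ≥ 3
  y1, y2, y3, y4 ≥ 0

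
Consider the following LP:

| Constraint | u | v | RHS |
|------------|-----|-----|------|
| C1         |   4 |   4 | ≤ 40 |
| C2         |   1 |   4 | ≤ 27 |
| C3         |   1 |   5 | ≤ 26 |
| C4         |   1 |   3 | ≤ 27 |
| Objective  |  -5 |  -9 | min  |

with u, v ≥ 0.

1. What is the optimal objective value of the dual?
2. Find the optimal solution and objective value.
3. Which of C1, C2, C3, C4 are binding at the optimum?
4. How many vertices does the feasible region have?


1. -66
2. u = 6, v = 4, z = -66
3. C1, C3
4. 4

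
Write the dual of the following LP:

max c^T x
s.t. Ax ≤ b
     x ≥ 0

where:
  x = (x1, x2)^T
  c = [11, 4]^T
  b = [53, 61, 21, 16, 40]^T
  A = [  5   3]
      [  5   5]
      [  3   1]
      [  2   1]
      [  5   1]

Primal max cᵀx s.t. Ax ≤ b, x ≥ 0  →  Dual min bᵀy s.t. Aᵀy ≥ c, y ≥ 0.

Minimize: z = 53y1 + 61y2 + 21y3 + 16y4 + 40y5

Subject to:
  5y1 + 5y2 + 3y3 + 2y4 + 5y5 ≥ 11
  3y1 + 5y2 + y3 + y4 + y5 ≥ 4
  y1, y2, y3, y4, y5 ≥ 0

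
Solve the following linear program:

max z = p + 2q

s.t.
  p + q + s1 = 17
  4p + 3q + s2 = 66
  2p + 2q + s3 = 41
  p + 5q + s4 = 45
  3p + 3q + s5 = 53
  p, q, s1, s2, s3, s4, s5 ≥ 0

Evaluate the objective at each vertex of the feasible region:
  z(0, 0) = 0
  z(16.5, 0) = 16.5
  z(15, 2) = 19
  z(10, 7) = 24  ←
  z(0, 9) = 18
The maximum is at p = 10, q = 7.

p = 10, q = 7, z = 24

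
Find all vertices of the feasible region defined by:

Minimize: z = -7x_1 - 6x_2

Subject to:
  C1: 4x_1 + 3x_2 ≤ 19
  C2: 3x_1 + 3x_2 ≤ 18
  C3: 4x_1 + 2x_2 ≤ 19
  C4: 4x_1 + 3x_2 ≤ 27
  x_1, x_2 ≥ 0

(0, 0), (4.75, 0), (1, 5), (0, 6)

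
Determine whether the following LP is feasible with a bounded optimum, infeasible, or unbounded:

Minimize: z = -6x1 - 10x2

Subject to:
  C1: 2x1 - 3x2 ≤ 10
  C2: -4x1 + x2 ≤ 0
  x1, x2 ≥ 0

Unbounded (objective can decrease without bound)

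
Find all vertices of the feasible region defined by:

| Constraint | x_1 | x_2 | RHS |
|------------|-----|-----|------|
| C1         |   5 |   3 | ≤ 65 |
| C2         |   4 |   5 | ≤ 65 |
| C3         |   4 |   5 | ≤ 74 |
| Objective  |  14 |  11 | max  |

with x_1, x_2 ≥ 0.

(0, 0), (13, 0), (10, 5), (0, 13)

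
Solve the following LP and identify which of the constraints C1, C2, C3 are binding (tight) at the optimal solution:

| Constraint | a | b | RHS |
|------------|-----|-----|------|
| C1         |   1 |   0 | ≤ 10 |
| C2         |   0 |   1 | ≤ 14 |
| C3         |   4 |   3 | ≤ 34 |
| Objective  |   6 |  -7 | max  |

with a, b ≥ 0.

At a = 8.5, b = 0, compute slack b - a·x for each constraint:
  C1: 10 − 8.5 = 1.5  (slack)
  C2: 14 − 0 = 14  (slack)
  C3: 34 − 34 = 0  (binding)

Optimal: a = 8.5, b = 0
Binding: C3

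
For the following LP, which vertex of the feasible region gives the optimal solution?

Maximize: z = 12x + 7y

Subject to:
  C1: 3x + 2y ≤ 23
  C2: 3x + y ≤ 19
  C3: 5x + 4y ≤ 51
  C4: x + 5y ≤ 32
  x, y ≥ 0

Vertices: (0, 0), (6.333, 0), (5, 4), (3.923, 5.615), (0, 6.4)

Evaluate the objective at each vertex of the feasible region:
  z(0, 0) = 0
  z(6.333, 0) = 76
  z(5, 4) = 88  ←
  z(3.923, 5.615) = 86.38
  z(0, 6.4) = 44.8
The maximum is at x = 5, y = 4.

(5, 4)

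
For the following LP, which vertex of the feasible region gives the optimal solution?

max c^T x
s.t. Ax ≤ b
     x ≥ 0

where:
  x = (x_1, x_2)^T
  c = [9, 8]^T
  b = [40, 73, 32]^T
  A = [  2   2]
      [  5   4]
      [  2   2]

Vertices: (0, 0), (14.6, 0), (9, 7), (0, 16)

Evaluate the objective at each vertex of the feasible region:
  z(0, 0) = 0
  z(14.6, 0) = 131.4
  z(9, 7) = 137  ←
  z(0, 16) = 128
The maximum is at x_1 = 9, x_2 = 7.

(9, 7)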